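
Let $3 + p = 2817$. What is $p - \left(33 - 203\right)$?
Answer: $2984$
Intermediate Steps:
$p = 2814$ ($p = -3 + 2817 = 2814$)
$p - \left(33 - 203\right) = 2814 - \left(33 - 203\right) = 2814 - -170 = 2814 + 170 = 2984$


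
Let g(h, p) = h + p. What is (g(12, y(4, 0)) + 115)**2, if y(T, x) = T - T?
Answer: 16129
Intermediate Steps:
y(T, x) = 0
(g(12, y(4, 0)) + 115)**2 = ((12 + 0) + 115)**2 = (12 + 115)**2 = 127**2 = 16129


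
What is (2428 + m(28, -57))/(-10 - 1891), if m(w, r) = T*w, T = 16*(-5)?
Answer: -188/1901 ≈ -0.098895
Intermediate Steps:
T = -80
m(w, r) = -80*w
(2428 + m(28, -57))/(-10 - 1891) = (2428 - 80*28)/(-10 - 1891) = (2428 - 2240)/(-1901) = 188*(-1/1901) = -188/1901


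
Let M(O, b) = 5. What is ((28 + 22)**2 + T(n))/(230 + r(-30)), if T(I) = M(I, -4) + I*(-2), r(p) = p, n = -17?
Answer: 2539/200 ≈ 12.695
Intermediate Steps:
T(I) = 5 - 2*I (T(I) = 5 + I*(-2) = 5 - 2*I)
((28 + 22)**2 + T(n))/(230 + r(-30)) = ((28 + 22)**2 + (5 - 2*(-17)))/(230 - 30) = (50**2 + (5 + 34))/200 = (2500 + 39)*(1/200) = 2539*(1/200) = 2539/200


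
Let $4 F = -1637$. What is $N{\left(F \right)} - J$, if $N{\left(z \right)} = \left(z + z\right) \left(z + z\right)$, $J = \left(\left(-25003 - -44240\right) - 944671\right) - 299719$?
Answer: $\frac{7580381}{4} \approx 1.8951 \cdot 10^{6}$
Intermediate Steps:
$F = - \frac{1637}{4}$ ($F = \frac{1}{4} \left(-1637\right) = - \frac{1637}{4} \approx -409.25$)
$J = -1225153$ ($J = \left(\left(-25003 + 44240\right) - 944671\right) - 299719 = \left(19237 - 944671\right) - 299719 = -925434 - 299719 = -1225153$)
$N{\left(z \right)} = 4 z^{2}$ ($N{\left(z \right)} = 2 z 2 z = 4 z^{2}$)
$N{\left(F \right)} - J = 4 \left(- \frac{1637}{4}\right)^{2} - -1225153 = 4 \cdot \frac{2679769}{16} + 1225153 = \frac{2679769}{4} + 1225153 = \frac{7580381}{4}$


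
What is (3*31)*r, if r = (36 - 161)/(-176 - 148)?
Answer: 3875/108 ≈ 35.880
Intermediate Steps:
r = 125/324 (r = -125/(-324) = -125*(-1/324) = 125/324 ≈ 0.38580)
(3*31)*r = (3*31)*(125/324) = 93*(125/324) = 3875/108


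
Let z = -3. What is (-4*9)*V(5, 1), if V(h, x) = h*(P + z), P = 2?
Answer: 180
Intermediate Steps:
V(h, x) = -h (V(h, x) = h*(2 - 3) = h*(-1) = -h)
(-4*9)*V(5, 1) = (-4*9)*(-1*5) = -36*(-5) = 180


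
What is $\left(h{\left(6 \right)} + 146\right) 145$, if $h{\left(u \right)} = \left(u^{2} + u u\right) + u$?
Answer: $32480$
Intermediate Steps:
$h{\left(u \right)} = u + 2 u^{2}$ ($h{\left(u \right)} = \left(u^{2} + u^{2}\right) + u = 2 u^{2} + u = u + 2 u^{2}$)
$\left(h{\left(6 \right)} + 146\right) 145 = \left(6 \left(1 + 2 \cdot 6\right) + 146\right) 145 = \left(6 \left(1 + 12\right) + 146\right) 145 = \left(6 \cdot 13 + 146\right) 145 = \left(78 + 146\right) 145 = 224 \cdot 145 = 32480$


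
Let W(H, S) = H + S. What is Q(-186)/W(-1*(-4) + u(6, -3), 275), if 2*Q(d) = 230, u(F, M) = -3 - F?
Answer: 23/54 ≈ 0.42593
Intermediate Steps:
Q(d) = 115 (Q(d) = (½)*230 = 115)
Q(-186)/W(-1*(-4) + u(6, -3), 275) = 115/((-1*(-4) + (-3 - 1*6)) + 275) = 115/((4 + (-3 - 6)) + 275) = 115/((4 - 9) + 275) = 115/(-5 + 275) = 115/270 = 115*(1/270) = 23/54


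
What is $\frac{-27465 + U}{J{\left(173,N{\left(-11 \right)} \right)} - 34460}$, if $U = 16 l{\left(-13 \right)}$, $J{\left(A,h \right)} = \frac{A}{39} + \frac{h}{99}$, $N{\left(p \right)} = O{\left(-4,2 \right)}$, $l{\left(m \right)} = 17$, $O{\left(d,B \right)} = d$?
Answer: $\frac{34997391}{44344363} \approx 0.78922$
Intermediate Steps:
$N{\left(p \right)} = -4$
$J{\left(A,h \right)} = \frac{A}{39} + \frac{h}{99}$ ($J{\left(A,h \right)} = A \frac{1}{39} + h \frac{1}{99} = \frac{A}{39} + \frac{h}{99}$)
$U = 272$ ($U = 16 \cdot 17 = 272$)
$\frac{-27465 + U}{J{\left(173,N{\left(-11 \right)} \right)} - 34460} = \frac{-27465 + 272}{\left(\frac{1}{39} \cdot 173 + \frac{1}{99} \left(-4\right)\right) - 34460} = - \frac{27193}{\left(\frac{173}{39} - \frac{4}{99}\right) - 34460} = - \frac{27193}{\frac{5657}{1287} - 34460} = - \frac{27193}{- \frac{44344363}{1287}} = \left(-27193\right) \left(- \frac{1287}{44344363}\right) = \frac{34997391}{44344363}$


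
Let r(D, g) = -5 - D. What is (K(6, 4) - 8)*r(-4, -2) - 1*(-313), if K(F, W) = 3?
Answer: 318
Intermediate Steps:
(K(6, 4) - 8)*r(-4, -2) - 1*(-313) = (3 - 8)*(-5 - 1*(-4)) - 1*(-313) = -5*(-5 + 4) + 313 = -5*(-1) + 313 = 5 + 313 = 318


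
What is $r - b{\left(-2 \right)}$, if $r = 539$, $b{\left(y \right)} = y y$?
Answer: $535$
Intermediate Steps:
$b{\left(y \right)} = y^{2}$
$r - b{\left(-2 \right)} = 539 - \left(-2\right)^{2} = 539 - 4 = 535$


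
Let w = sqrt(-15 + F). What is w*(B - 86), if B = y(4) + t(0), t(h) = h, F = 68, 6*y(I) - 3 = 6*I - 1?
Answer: -245*sqrt(53)/3 ≈ -594.54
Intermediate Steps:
y(I) = 1/3 + I (y(I) = 1/2 + (6*I - 1)/6 = 1/2 + (-1 + 6*I)/6 = 1/2 + (-1/6 + I) = 1/3 + I)
B = 13/3 (B = (1/3 + 4) + 0 = 13/3 + 0 = 13/3 ≈ 4.3333)
w = sqrt(53) (w = sqrt(-15 + 68) = sqrt(53) ≈ 7.2801)
w*(B - 86) = sqrt(53)*(13/3 - 86) = sqrt(53)*(-245/3) = -245*sqrt(53)/3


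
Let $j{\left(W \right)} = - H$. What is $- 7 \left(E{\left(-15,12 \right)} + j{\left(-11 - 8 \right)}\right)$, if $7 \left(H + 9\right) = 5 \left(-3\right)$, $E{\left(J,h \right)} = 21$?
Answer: $-225$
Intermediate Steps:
$H = - \frac{78}{7}$ ($H = -9 + \frac{5 \left(-3\right)}{7} = -9 + \frac{1}{7} \left(-15\right) = -9 - \frac{15}{7} = - \frac{78}{7} \approx -11.143$)
$j{\left(W \right)} = \frac{78}{7}$ ($j{\left(W \right)} = \left(-1\right) \left(- \frac{78}{7}\right) = \frac{78}{7}$)
$- 7 \left(E{\left(-15,12 \right)} + j{\left(-11 - 8 \right)}\right) = - 7 \left(21 + \frac{78}{7}\right) = \left(-7\right) \frac{225}{7} = -225$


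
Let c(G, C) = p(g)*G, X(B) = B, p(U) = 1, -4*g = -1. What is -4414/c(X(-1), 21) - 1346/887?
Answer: 3913872/887 ≈ 4412.5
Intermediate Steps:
g = ¼ (g = -¼*(-1) = ¼ ≈ 0.25000)
c(G, C) = G (c(G, C) = 1*G = G)
-4414/c(X(-1), 21) - 1346/887 = -4414/(-1) - 1346/887 = -4414*(-1) - 1346*1/887 = 4414 - 1346/887 = 3913872/887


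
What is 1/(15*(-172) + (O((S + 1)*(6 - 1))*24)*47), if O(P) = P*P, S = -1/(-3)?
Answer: 3/142660 ≈ 2.1029e-5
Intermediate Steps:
S = 1/3 (S = -1*(-1/3) = 1/3 ≈ 0.33333)
O(P) = P**2
1/(15*(-172) + (O((S + 1)*(6 - 1))*24)*47) = 1/(15*(-172) + (((1/3 + 1)*(6 - 1))**2*24)*47) = 1/(-2580 + (((4/3)*5)**2*24)*47) = 1/(-2580 + ((20/3)**2*24)*47) = 1/(-2580 + ((400/9)*24)*47) = 1/(-2580 + (3200/3)*47) = 1/(-2580 + 150400/3) = 1/(142660/3) = 3/142660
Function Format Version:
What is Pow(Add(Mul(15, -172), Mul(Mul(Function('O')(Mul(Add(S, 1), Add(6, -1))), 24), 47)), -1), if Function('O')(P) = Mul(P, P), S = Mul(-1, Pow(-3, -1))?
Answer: Rational(3, 142660) ≈ 2.1029e-5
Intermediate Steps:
S = Rational(1, 3) (S = Mul(-1, Rational(-1, 3)) = Rational(1, 3) ≈ 0.33333)
Function('O')(P) = Pow(P, 2)
Pow(Add(Mul(15, -172), Mul(Mul(Function('O')(Mul(Add(S, 1), Add(6, -1))), 24), 47)), -1) = Pow(Add(Mul(15, -172), Mul(Mul(Pow(Mul(Add(Rational(1, 3), 1), Add(6, -1)), 2), 24), 47)), -1) = Pow(Add(-2580, Mul(Mul(Pow(Mul(Rational(4, 3), 5), 2), 24), 47)), -1) = Pow(Add(-2580, Mul(Mul(Pow(Rational(20, 3), 2), 24), 47)), -1) = Pow(Add(-2580, Mul(Mul(Rational(400, 9), 24), 47)), -1) = Pow(Add(-2580, Mul(Rational(3200, 3), 47)), -1) = Pow(Add(-2580, Rational(150400, 3)), -1) = Pow(Rational(142660, 3), -1) = Rational(3, 142660)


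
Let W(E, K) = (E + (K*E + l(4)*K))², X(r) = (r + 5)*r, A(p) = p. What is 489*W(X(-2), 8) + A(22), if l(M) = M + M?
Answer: 48922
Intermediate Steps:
l(M) = 2*M
X(r) = r*(5 + r) (X(r) = (5 + r)*r = r*(5 + r))
W(E, K) = (E + 8*K + E*K)² (W(E, K) = (E + (K*E + (2*4)*K))² = (E + (E*K + 8*K))² = (E + (8*K + E*K))² = (E + 8*K + E*K)²)
489*W(X(-2), 8) + A(22) = 489*(-2*(5 - 2) + 8*8 - 2*(5 - 2)*8)² + 22 = 489*(-2*3 + 64 - 2*3*8)² + 22 = 489*(-6 + 64 - 6*8)² + 22 = 489*(-6 + 64 - 48)² + 22 = 489*10² + 22 = 489*100 + 22 = 48900 + 22 = 48922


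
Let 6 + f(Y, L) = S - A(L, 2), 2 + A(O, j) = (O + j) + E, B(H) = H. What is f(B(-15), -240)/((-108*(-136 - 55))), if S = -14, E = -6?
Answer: 113/10314 ≈ 0.010956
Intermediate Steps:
A(O, j) = -8 + O + j (A(O, j) = -2 + ((O + j) - 6) = -2 + (-6 + O + j) = -8 + O + j)
f(Y, L) = -14 - L (f(Y, L) = -6 + (-14 - (-8 + L + 2)) = -6 + (-14 - (-6 + L)) = -6 + (-14 + (6 - L)) = -6 + (-8 - L) = -14 - L)
f(B(-15), -240)/((-108*(-136 - 55))) = (-14 - 1*(-240))/((-108*(-136 - 55))) = (-14 + 240)/((-108*(-191))) = 226/20628 = 226*(1/20628) = 113/10314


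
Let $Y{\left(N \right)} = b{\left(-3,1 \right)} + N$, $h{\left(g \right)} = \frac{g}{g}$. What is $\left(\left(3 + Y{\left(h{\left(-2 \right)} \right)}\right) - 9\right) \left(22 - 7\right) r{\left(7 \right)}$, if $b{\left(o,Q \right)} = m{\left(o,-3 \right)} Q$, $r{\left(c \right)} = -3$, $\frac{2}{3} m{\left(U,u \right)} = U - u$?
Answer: $225$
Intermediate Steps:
$h{\left(g \right)} = 1$
$m{\left(U,u \right)} = - \frac{3 u}{2} + \frac{3 U}{2}$ ($m{\left(U,u \right)} = \frac{3 \left(U - u\right)}{2} = - \frac{3 u}{2} + \frac{3 U}{2}$)
$b{\left(o,Q \right)} = Q \left(\frac{9}{2} + \frac{3 o}{2}\right)$ ($b{\left(o,Q \right)} = \left(\left(- \frac{3}{2}\right) \left(-3\right) + \frac{3 o}{2}\right) Q = \left(\frac{9}{2} + \frac{3 o}{2}\right) Q = Q \left(\frac{9}{2} + \frac{3 o}{2}\right)$)
$Y{\left(N \right)} = N$ ($Y{\left(N \right)} = \frac{3}{2} \cdot 1 \left(3 - 3\right) + N = \frac{3}{2} \cdot 1 \cdot 0 + N = 0 + N = N$)
$\left(\left(3 + Y{\left(h{\left(-2 \right)} \right)}\right) - 9\right) \left(22 - 7\right) r{\left(7 \right)} = \left(\left(3 + 1\right) - 9\right) \left(22 - 7\right) \left(-3\right) = \left(4 - 9\right) 15 \left(-3\right) = \left(-5\right) 15 \left(-3\right) = \left(-75\right) \left(-3\right) = 225$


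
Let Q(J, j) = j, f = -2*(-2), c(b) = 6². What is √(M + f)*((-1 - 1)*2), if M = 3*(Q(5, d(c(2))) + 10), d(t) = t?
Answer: -4*√142 ≈ -47.666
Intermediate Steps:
c(b) = 36
f = 4
M = 138 (M = 3*(36 + 10) = 3*46 = 138)
√(M + f)*((-1 - 1)*2) = √(138 + 4)*((-1 - 1)*2) = √142*(-2*2) = √142*(-4) = -4*√142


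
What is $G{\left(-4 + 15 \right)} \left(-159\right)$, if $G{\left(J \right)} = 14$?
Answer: $-2226$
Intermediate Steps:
$G{\left(-4 + 15 \right)} \left(-159\right) = 14 \left(-159\right) = -2226$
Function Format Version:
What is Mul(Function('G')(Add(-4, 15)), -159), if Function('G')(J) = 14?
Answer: -2226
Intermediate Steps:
Mul(Function('G')(Add(-4, 15)), -159) = Mul(14, -159) = -2226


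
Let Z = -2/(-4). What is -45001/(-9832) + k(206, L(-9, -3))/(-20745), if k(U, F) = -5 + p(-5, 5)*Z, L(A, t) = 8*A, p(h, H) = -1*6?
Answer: 933624401/203964840 ≈ 4.5774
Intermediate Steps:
p(h, H) = -6
Z = ½ (Z = -2*(-¼) = ½ ≈ 0.50000)
k(U, F) = -8 (k(U, F) = -5 - 6*½ = -5 - 3 = -8)
-45001/(-9832) + k(206, L(-9, -3))/(-20745) = -45001/(-9832) - 8/(-20745) = -45001*(-1/9832) - 8*(-1/20745) = 45001/9832 + 8/20745 = 933624401/203964840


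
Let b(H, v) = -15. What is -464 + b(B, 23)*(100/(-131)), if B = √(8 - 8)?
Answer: -59284/131 ≈ -452.55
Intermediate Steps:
B = 0 (B = √0 = 0)
-464 + b(B, 23)*(100/(-131)) = -464 - 1500/(-131) = -464 - 1500*(-1)/131 = -464 - 15*(-100/131) = -464 + 1500/131 = -59284/131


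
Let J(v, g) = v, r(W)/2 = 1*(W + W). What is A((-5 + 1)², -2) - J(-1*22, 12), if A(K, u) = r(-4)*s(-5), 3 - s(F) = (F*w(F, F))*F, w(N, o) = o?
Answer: -2026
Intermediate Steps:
r(W) = 4*W (r(W) = 2*(1*(W + W)) = 2*(1*(2*W)) = 2*(2*W) = 4*W)
s(F) = 3 - F³ (s(F) = 3 - F*F*F = 3 - F²*F = 3 - F³)
A(K, u) = -2048 (A(K, u) = (4*(-4))*(3 - 1*(-5)³) = -16*(3 - 1*(-125)) = -16*(3 + 125) = -16*128 = -2048)
A((-5 + 1)², -2) - J(-1*22, 12) = -2048 - (-1)*22 = -2048 - 1*(-22) = -2048 + 22 = -2026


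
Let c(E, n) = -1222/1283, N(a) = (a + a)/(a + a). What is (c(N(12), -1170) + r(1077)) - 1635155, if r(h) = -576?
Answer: -2098644095/1283 ≈ -1.6357e+6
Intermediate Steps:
N(a) = 1 (N(a) = (2*a)/((2*a)) = (2*a)*(1/(2*a)) = 1)
c(E, n) = -1222/1283 (c(E, n) = -1222*1/1283 = -1222/1283)
(c(N(12), -1170) + r(1077)) - 1635155 = (-1222/1283 - 576) - 1635155 = -740230/1283 - 1635155 = -2098644095/1283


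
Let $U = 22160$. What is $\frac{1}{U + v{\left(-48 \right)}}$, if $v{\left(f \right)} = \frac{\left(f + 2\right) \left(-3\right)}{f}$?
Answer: $\frac{8}{177257} \approx 4.5132 \cdot 10^{-5}$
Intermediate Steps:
$v{\left(f \right)} = \frac{-6 - 3 f}{f}$ ($v{\left(f \right)} = \frac{\left(2 + f\right) \left(-3\right)}{f} = \frac{-6 - 3 f}{f}$)
$\frac{1}{U + v{\left(-48 \right)}} = \frac{1}{22160 - \left(3 + \frac{6}{-48}\right)} = \frac{1}{22160 - \frac{23}{8}} = \frac{1}{\frac{177257}{8}} = \frac{8}{177257}$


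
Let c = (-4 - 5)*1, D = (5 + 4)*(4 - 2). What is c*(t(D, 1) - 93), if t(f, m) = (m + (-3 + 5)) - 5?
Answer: 855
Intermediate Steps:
D = 18 (D = 9*2 = 18)
t(f, m) = -3 + m (t(f, m) = (m + 2) - 5 = (2 + m) - 5 = -3 + m)
c = -9 (c = -9*1 = -9)
c*(t(D, 1) - 93) = -9*((-3 + 1) - 93) = -9*(-2 - 93) = -9*(-95) = 855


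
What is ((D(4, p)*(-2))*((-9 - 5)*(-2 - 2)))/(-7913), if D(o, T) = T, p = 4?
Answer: 448/7913 ≈ 0.056616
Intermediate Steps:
((D(4, p)*(-2))*((-9 - 5)*(-2 - 2)))/(-7913) = ((4*(-2))*((-9 - 5)*(-2 - 2)))/(-7913) = -(-112)*(-4)*(-1/7913) = -8*56*(-1/7913) = -448*(-1/7913) = 448/7913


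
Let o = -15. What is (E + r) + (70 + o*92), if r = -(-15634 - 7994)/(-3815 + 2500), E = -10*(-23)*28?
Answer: 6722322/1315 ≈ 5112.0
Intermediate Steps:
E = 6440 (E = 230*28 = 6440)
r = -23628/1315 (r = -(-23628)/(-1315) = -(-23628)*(-1)/1315 = -1*23628/1315 = -23628/1315 ≈ -17.968)
(E + r) + (70 + o*92) = (6440 - 23628/1315) + (70 - 15*92) = 8444972/1315 + (70 - 1380) = 8444972/1315 - 1310 = 6722322/1315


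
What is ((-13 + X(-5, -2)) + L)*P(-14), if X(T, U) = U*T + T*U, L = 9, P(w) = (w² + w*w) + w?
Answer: 6048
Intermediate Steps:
P(w) = w + 2*w² (P(w) = (w² + w²) + w = 2*w² + w = w + 2*w²)
X(T, U) = 2*T*U (X(T, U) = T*U + T*U = 2*T*U)
((-13 + X(-5, -2)) + L)*P(-14) = ((-13 + 2*(-5)*(-2)) + 9)*(-14*(1 + 2*(-14))) = ((-13 + 20) + 9)*(-14*(1 - 28)) = (7 + 9)*(-14*(-27)) = 16*378 = 6048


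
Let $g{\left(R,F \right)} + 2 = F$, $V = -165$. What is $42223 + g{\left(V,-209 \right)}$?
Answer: $42012$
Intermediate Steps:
$g{\left(R,F \right)} = -2 + F$
$42223 + g{\left(V,-209 \right)} = 42223 - 211 = 42012$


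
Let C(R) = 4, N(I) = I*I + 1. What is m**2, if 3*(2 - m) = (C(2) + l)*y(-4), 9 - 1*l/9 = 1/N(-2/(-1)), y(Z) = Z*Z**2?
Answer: 710435716/225 ≈ 3.1575e+6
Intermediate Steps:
N(I) = 1 + I**2 (N(I) = I**2 + 1 = 1 + I**2)
y(Z) = Z**3
l = 396/5 (l = 81 - 9/(1 + (-2/(-1))**2) = 81 - 9/(1 + (-2*(-1))**2) = 81 - 9/(1 + 2**2) = 81 - 9/(1 + 4) = 81 - 9/5 = 396/5 ≈ 79.200)
m = 26654/15 (m = 2 - (4 + 396/5)*(-4)**3/3 = 2 - 416*(-64)/15 = 2 - 1/3*(-26624/5) = 2 + 26624/15 = 26654/15 ≈ 1776.9)
m**2 = (26654/15)**2 = 710435716/225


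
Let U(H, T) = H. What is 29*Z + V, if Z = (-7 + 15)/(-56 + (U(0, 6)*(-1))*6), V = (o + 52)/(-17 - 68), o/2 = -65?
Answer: -1919/595 ≈ -3.2252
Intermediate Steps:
o = -130 (o = 2*(-65) = -130)
V = 78/85 (V = (-130 + 52)/(-17 - 68) = -78/(-85) = -78*(-1/85) = 78/85 ≈ 0.91765)
Z = -⅐ (Z = (-7 + 15)/(-56 + (0*(-1))*6) = 8/(-56 + 0*6) = 8/(-56 + 0) = 8/(-56) = 8*(-1/56) = -⅐ ≈ -0.14286)
29*Z + V = 29*(-⅐) + 78/85 = -29/7 + 78/85 = -1919/595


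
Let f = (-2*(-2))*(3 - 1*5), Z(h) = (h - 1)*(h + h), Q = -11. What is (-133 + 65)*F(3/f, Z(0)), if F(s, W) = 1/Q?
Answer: 68/11 ≈ 6.1818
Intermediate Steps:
Z(h) = 2*h*(-1 + h) (Z(h) = (-1 + h)*(2*h) = 2*h*(-1 + h))
f = -8 (f = 4*(3 - 5) = 4*(-2) = -8)
F(s, W) = -1/11 (F(s, W) = 1/(-11) = -1/11)
(-133 + 65)*F(3/f, Z(0)) = (-133 + 65)*(-1/11) = -68*(-1/11) = 68/11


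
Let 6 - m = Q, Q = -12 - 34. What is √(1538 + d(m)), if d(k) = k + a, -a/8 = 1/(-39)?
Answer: √2418702/39 ≈ 39.877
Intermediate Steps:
Q = -46
m = 52 (m = 6 - 1*(-46) = 6 + 46 = 52)
a = 8/39 (a = -8/(-39) = -8*(-1/39) = 8/39 ≈ 0.20513)
d(k) = 8/39 + k (d(k) = k + 8/39 = 8/39 + k)
√(1538 + d(m)) = √(1538 + (8/39 + 52)) = √(1538 + 2036/39) = √(62018/39) = √2418702/39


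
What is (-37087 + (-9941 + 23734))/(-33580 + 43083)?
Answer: -23294/9503 ≈ -2.4512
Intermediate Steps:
(-37087 + (-9941 + 23734))/(-33580 + 43083) = (-37087 + 13793)/9503 = -23294*1/9503 = -23294/9503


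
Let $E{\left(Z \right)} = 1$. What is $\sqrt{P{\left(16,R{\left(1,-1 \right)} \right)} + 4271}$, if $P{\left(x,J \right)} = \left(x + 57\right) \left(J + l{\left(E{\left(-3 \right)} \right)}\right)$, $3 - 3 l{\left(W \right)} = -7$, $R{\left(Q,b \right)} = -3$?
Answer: $\frac{\sqrt{38658}}{3} \approx 65.539$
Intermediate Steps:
$l{\left(W \right)} = \frac{10}{3}$ ($l{\left(W \right)} = 1 - - \frac{7}{3} = 1 + \frac{7}{3} = \frac{10}{3}$)
$P{\left(x,J \right)} = \left(57 + x\right) \left(\frac{10}{3} + J\right)$ ($P{\left(x,J \right)} = \left(x + 57\right) \left(J + \frac{10}{3}\right) = \left(57 + x\right) \left(\frac{10}{3} + J\right)$)
$\sqrt{P{\left(16,R{\left(1,-1 \right)} \right)} + 4271} = \sqrt{\left(190 + 57 \left(-3\right) + \frac{10}{3} \cdot 16 - 48\right) + 4271} = \sqrt{\left(190 - 171 + \frac{160}{3} - 48\right) + 4271} = \sqrt{\frac{73}{3} + 4271} = \sqrt{\frac{12886}{3}} = \frac{\sqrt{38658}}{3}$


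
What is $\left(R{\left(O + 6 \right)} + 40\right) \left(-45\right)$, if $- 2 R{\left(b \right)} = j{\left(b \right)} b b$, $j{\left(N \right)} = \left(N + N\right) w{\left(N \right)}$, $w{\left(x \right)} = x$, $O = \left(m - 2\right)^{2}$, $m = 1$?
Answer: $106245$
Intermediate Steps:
$O = 1$ ($O = \left(1 - 2\right)^{2} = \left(-1\right)^{2} = 1$)
$j{\left(N \right)} = 2 N^{2}$ ($j{\left(N \right)} = \left(N + N\right) N = 2 N N = 2 N^{2}$)
$R{\left(b \right)} = - b^{4}$ ($R{\left(b \right)} = - \frac{2 b^{2} b b}{2} = - \frac{2 b^{3} b}{2} = - \frac{2 b^{4}}{2} = - b^{4}$)
$\left(R{\left(O + 6 \right)} + 40\right) \left(-45\right) = \left(- \left(1 + 6\right)^{4} + 40\right) \left(-45\right) = \left(- 7^{4} + 40\right) \left(-45\right) = \left(\left(-1\right) 2401 + 40\right) \left(-45\right) = \left(-2401 + 40\right) \left(-45\right) = \left(-2361\right) \left(-45\right) = 106245$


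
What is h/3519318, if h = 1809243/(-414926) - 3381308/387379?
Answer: -2103855347305/565672718389953372 ≈ -3.7192e-6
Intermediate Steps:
h = -2103855347305/160733618954 (h = 1809243*(-1/414926) - 3381308*1/387379 = -1809243/414926 - 3381308/387379 = -2103855347305/160733618954 ≈ -13.089)
h/3519318 = -2103855347305/160733618954/3519318 = -2103855347305/160733618954*1/3519318 = -2103855347305/565672718389953372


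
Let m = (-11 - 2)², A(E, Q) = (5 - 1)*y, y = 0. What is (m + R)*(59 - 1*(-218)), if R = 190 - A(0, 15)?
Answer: 99443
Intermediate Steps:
A(E, Q) = 0 (A(E, Q) = (5 - 1)*0 = 4*0 = 0)
R = 190 (R = 190 - 1*0 = 190 + 0 = 190)
m = 169 (m = (-13)² = 169)
(m + R)*(59 - 1*(-218)) = (169 + 190)*(59 - 1*(-218)) = 359*(59 + 218) = 359*277 = 99443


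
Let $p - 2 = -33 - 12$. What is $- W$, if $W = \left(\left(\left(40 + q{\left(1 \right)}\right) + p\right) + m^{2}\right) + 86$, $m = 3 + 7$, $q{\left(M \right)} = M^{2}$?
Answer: $-184$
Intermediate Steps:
$p = -43$ ($p = 2 - 45 = -43$)
$m = 10$
$W = 184$ ($W = \left(\left(\left(40 + 1^{2}\right) - 43\right) + 10^{2}\right) + 86 = \left(\left(\left(40 + 1\right) - 43\right) + 100\right) + 86 = \left(\left(41 - 43\right) + 100\right) + 86 = \left(-2 + 100\right) + 86 = 98 + 86 = 184$)
$- W = \left(-1\right) 184 = -184$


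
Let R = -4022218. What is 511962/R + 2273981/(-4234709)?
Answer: -5657228699458/8516461382281 ≈ -0.66427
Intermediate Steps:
511962/R + 2273981/(-4234709) = 511962/(-4022218) + 2273981/(-4234709) = 511962*(-1/4022218) + 2273981*(-1/4234709) = -255981/2011109 - 2273981/4234709 = -5657228699458/8516461382281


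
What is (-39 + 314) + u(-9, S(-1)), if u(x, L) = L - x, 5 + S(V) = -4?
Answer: 275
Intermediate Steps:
S(V) = -9 (S(V) = -5 - 4 = -9)
(-39 + 314) + u(-9, S(-1)) = (-39 + 314) + (-9 - 1*(-9)) = 275 + (-9 + 9) = 275 + 0 = 275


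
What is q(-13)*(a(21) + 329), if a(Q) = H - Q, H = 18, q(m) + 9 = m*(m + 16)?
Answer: -15648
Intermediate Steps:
q(m) = -9 + m*(16 + m) (q(m) = -9 + m*(m + 16) = -9 + m*(16 + m))
a(Q) = 18 - Q
q(-13)*(a(21) + 329) = (-9 + (-13)² + 16*(-13))*((18 - 1*21) + 329) = (-9 + 169 - 208)*((18 - 21) + 329) = -48*(-3 + 329) = -48*326 = -15648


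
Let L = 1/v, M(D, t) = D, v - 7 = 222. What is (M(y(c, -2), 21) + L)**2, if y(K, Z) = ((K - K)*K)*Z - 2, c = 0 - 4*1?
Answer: 208849/52441 ≈ 3.9826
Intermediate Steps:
c = -4 (c = 0 - 4 = -4)
y(K, Z) = -2 (y(K, Z) = (0*K)*Z - 2 = 0*Z - 2 = 0 - 2 = -2)
v = 229 (v = 7 + 222 = 229)
L = 1/229 ≈ 0.0043668
(M(y(c, -2), 21) + L)**2 = (-2 + 1/229)**2 = (-457/229)**2 = 208849/52441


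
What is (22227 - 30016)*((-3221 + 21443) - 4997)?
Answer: -103009525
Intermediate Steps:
(22227 - 30016)*((-3221 + 21443) - 4997) = -7789*(18222 - 4997) = -7789*13225 = -103009525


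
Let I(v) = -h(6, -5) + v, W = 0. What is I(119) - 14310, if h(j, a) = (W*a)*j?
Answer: -14191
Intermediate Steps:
h(j, a) = 0 (h(j, a) = (0*a)*j = 0*j = 0)
I(v) = v (I(v) = -1*0 + v = 0 + v = v)
I(119) - 14310 = 119 - 14310 = -14191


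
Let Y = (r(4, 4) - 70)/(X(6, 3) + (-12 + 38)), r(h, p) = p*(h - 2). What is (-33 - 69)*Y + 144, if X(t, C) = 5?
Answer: 348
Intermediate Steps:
r(h, p) = p*(-2 + h)
Y = -2 (Y = (4*(-2 + 4) - 70)/(5 + (-12 + 38)) = (4*2 - 70)/(5 + 26) = (8 - 70)/31 = -62*1/31 = -2)
(-33 - 69)*Y + 144 = (-33 - 69)*(-2) + 144 = -102*(-2) + 144 = 204 + 144 = 348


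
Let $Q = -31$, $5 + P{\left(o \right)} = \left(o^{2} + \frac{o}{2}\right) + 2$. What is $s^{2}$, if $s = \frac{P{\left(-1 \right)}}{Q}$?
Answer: $\frac{25}{3844} \approx 0.0065036$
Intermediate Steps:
$P{\left(o \right)} = -3 + o^{2} + \frac{o}{2}$ ($P{\left(o \right)} = -5 + \left(\left(o^{2} + \frac{o}{2}\right) + 2\right) = -5 + \left(2 + o^{2} + \frac{o}{2}\right) = -3 + o^{2} + \frac{o}{2}$)
$s = \frac{5}{62}$ ($s = \frac{-3 + \left(-1\right)^{2} + \frac{1}{2} \left(-1\right)}{-31} = \left(-3 + 1 - \frac{1}{2}\right) \left(- \frac{1}{31}\right) = \left(- \frac{5}{2}\right) \left(- \frac{1}{31}\right) = \frac{5}{62} \approx 0.080645$)
$s^{2} = \left(\frac{5}{62}\right)^{2} = \frac{25}{3844}$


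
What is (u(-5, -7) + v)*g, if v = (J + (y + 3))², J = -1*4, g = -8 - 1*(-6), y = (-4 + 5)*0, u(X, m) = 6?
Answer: -14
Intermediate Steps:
y = 0 (y = 1*0 = 0)
g = -2 (g = -8 + 6 = -2)
J = -4
v = 1 (v = (-4 + (0 + 3))² = (-4 + 3)² = (-1)² = 1)
(u(-5, -7) + v)*g = (6 + 1)*(-2) = 7*(-2) = -14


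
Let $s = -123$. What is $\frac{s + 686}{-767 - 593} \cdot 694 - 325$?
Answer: $- \frac{416361}{680} \approx -612.3$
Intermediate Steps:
$\frac{s + 686}{-767 - 593} \cdot 694 - 325 = \frac{-123 + 686}{-767 - 593} \cdot 694 - 325 = \frac{563}{-1360} \cdot 694 - 325 = 563 \left(- \frac{1}{1360}\right) 694 - 325 = \left(- \frac{563}{1360}\right) 694 - 325 = - \frac{195361}{680} - 325 = - \frac{416361}{680}$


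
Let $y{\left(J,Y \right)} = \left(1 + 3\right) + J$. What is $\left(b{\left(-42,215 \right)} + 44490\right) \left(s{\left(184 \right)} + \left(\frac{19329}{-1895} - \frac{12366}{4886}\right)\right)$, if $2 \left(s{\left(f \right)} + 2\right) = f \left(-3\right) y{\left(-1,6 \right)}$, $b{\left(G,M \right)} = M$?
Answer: $- \frac{92038278478}{2443} \approx -3.7674 \cdot 10^{7}$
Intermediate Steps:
$y{\left(J,Y \right)} = 4 + J$
$s{\left(f \right)} = -2 - \frac{9 f}{2}$ ($s{\left(f \right)} = -2 + \frac{f \left(-3\right) \left(4 - 1\right)}{2} = -2 + \frac{- 3 f 3}{2} = -2 + \frac{\left(-9\right) f}{2} = -2 - \frac{9 f}{2}$)
$\left(b{\left(-42,215 \right)} + 44490\right) \left(s{\left(184 \right)} + \left(\frac{19329}{-1895} - \frac{12366}{4886}\right)\right) = \left(215 + 44490\right) \left(\left(-2 - 828\right) + \left(\frac{19329}{-1895} - \frac{12366}{4886}\right)\right) = 44705 \left(\left(-2 - 828\right) + \left(19329 \left(- \frac{1}{1895}\right) - \frac{6183}{2443}\right)\right) = 44705 \left(-830 - \frac{155508}{12215}\right) = 44705 \left(- \frac{10293958}{12215}\right) = - \frac{92038278478}{2443}$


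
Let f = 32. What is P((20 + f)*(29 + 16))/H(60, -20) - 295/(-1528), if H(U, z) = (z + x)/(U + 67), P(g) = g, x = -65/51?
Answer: -4631664593/331576 ≈ -13969.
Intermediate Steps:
x = -65/51 (x = -65*1/51 = -65/51 ≈ -1.2745)
H(U, z) = (-65/51 + z)/(67 + U) (H(U, z) = (z - 65/51)/(U + 67) = (-65/51 + z)/(67 + U))
P((20 + f)*(29 + 16))/H(60, -20) - 295/(-1528) = ((20 + 32)*(29 + 16))/(((-65/51 - 20)/(67 + 60))) - 295/(-1528) = (52*45)/((-1085/51/127)) - 295*(-1/1528) = 2340/(((1/127)*(-1085/51))) + 295/1528 = 2340/(-1085/6477) + 295/1528 = 2340*(-6477/1085) + 295/1528 = -3031236/217 + 295/1528 = -4631664593/331576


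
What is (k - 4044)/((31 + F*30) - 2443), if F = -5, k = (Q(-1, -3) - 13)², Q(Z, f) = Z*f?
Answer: 1972/1281 ≈ 1.5394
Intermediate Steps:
k = 100 (k = (-1*(-3) - 13)² = (3 - 13)² = (-10)² = 100)
(k - 4044)/((31 + F*30) - 2443) = (100 - 4044)/((31 - 5*30) - 2443) = -3944/((31 - 150) - 2443) = -3944/(-119 - 2443) = -3944/(-2562) = -3944*(-1/2562) = 1972/1281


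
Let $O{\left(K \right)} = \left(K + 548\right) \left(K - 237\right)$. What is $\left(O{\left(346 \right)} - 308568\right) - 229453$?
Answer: $-440575$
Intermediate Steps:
$O{\left(K \right)} = \left(-237 + K\right) \left(548 + K\right)$ ($O{\left(K \right)} = \left(548 + K\right) \left(-237 + K\right) = \left(-237 + K\right) \left(548 + K\right)$)
$\left(O{\left(346 \right)} - 308568\right) - 229453 = \left(\left(-129876 + 346^{2} + 311 \cdot 346\right) - 308568\right) - 229453 = \left(\left(-129876 + 119716 + 107606\right) - 308568\right) - 229453 = \left(97446 - 308568\right) - 229453 = -211122 - 229453 = -440575$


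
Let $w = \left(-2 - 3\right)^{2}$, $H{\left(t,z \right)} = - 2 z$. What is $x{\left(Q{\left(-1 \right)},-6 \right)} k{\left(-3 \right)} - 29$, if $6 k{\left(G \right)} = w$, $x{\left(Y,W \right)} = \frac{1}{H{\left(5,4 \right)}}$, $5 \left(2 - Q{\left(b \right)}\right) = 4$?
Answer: $- \frac{1417}{48} \approx -29.521$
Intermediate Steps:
$Q{\left(b \right)} = \frac{6}{5}$ ($Q{\left(b \right)} = 2 - \frac{4}{5} = \frac{6}{5}$)
$x{\left(Y,W \right)} = - \frac{1}{8}$ ($x{\left(Y,W \right)} = \frac{1}{\left(-2\right) 4} = \frac{1}{-8} = - \frac{1}{8}$)
$w = 25$ ($w = \left(-5\right)^{2} = 25$)
$k{\left(G \right)} = \frac{25}{6}$ ($k{\left(G \right)} = \frac{1}{6} \cdot 25 = \frac{25}{6}$)
$x{\left(Q{\left(-1 \right)},-6 \right)} k{\left(-3 \right)} - 29 = \left(- \frac{1}{8}\right) \frac{25}{6} - 29 = - \frac{25}{48} - 29 = - \frac{1417}{48}$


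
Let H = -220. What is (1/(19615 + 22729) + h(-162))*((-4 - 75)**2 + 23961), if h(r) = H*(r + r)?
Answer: 45579051127421/21172 ≈ 2.1528e+9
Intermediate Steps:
h(r) = -440*r (h(r) = -220*(r + r) = -440*r)
(1/(19615 + 22729) + h(-162))*((-4 - 75)**2 + 23961) = (1/(19615 + 22729) - 440*(-162))*((-4 - 75)**2 + 23961) = (1/42344 + 71280)*((-79)**2 + 23961) = (1/42344 + 71280)*(6241 + 23961) = (3018280321/42344)*30202 = 45579051127421/21172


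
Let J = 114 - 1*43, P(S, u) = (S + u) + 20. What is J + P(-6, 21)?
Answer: 106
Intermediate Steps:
P(S, u) = 20 + S + u
J = 71 (J = 114 - 43 = 71)
J + P(-6, 21) = 71 + (20 - 6 + 21) = 71 + 35 = 106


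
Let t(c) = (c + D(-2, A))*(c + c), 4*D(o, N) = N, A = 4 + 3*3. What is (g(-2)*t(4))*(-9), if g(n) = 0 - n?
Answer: -1044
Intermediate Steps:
A = 13 (A = 4 + 9 = 13)
D(o, N) = N/4
g(n) = -n
t(c) = 2*c*(13/4 + c) (t(c) = (c + (1/4)*13)*(c + c) = (c + 13/4)*(2*c) = (13/4 + c)*(2*c) = 2*c*(13/4 + c))
(g(-2)*t(4))*(-9) = ((-1*(-2))*((1/2)*4*(13 + 4*4)))*(-9) = (2*((1/2)*4*(13 + 16)))*(-9) = (2*((1/2)*4*29))*(-9) = (2*58)*(-9) = 116*(-9) = -1044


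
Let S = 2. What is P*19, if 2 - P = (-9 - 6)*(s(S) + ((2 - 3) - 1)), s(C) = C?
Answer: 38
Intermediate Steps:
P = 2 (P = 2 - (-9 - 6)*(2 + ((2 - 3) - 1)) = 2 - (-15)*(2 + (-1 - 1)) = 2 - (-15)*(2 - 2) = 2 - (-15)*0 = 2 - 1*0 = 2 + 0 = 2)
P*19 = 2*19 = 38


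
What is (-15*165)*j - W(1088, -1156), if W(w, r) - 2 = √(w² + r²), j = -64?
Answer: 158398 - 68*√545 ≈ 1.5681e+5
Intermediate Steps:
W(w, r) = 2 + √(r² + w²) (W(w, r) = 2 + √(w² + r²) = 2 + √(r² + w²))
(-15*165)*j - W(1088, -1156) = -15*165*(-64) - (2 + √((-1156)² + 1088²)) = -2475*(-64) - (2 + √(1336336 + 1183744)) = 158400 - (2 + √2520080) = 158400 - (2 + 68*√545) = 158400 + (-2 - 68*√545) = 158398 - 68*√545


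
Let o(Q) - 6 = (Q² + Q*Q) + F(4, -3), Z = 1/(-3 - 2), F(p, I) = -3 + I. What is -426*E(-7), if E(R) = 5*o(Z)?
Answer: -852/5 ≈ -170.40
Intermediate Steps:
Z = -⅕ (Z = 1/(-5) = -⅕ ≈ -0.20000)
o(Q) = 2*Q² (o(Q) = 6 + ((Q² + Q*Q) + (-3 - 3)) = 6 + ((Q² + Q²) - 6) = 6 + (2*Q² - 6) = 6 + (-6 + 2*Q²) = 2*Q²)
E(R) = ⅖ (E(R) = 5*(2*(-⅕)²) = 5*(2*(1/25)) = 5*(2/25) = ⅖)
-426*E(-7) = -426*⅖ = -852/5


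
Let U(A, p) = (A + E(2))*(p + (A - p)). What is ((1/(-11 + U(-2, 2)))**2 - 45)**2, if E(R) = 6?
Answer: 263867536/130321 ≈ 2024.8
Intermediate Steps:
U(A, p) = A*(6 + A) (U(A, p) = (A + 6)*(p + (A - p)) = (6 + A)*A = A*(6 + A))
((1/(-11 + U(-2, 2)))**2 - 45)**2 = ((1/(-11 - 2*(6 - 2)))**2 - 45)**2 = ((1/(-11 - 2*4))**2 - 45)**2 = ((1/(-11 - 8))**2 - 45)**2 = ((1/(-19))**2 - 45)**2 = ((-1/19)**2 - 45)**2 = (1/361 - 45)**2 = (-16244/361)**2 = 263867536/130321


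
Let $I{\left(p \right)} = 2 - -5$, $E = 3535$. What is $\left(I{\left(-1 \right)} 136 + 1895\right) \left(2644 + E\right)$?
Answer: $17591613$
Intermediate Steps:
$I{\left(p \right)} = 7$ ($I{\left(p \right)} = 2 + 5 = 7$)
$\left(I{\left(-1 \right)} 136 + 1895\right) \left(2644 + E\right) = \left(7 \cdot 136 + 1895\right) \left(2644 + 3535\right) = \left(952 + 1895\right) 6179 = 2847 \cdot 6179 = 17591613$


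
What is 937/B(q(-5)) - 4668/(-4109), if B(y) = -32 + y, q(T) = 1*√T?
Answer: (-3700757*I + 4668*√5)/(4109*(√5 + 32*I)) ≈ -28.003 - 2.0361*I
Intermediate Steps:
q(T) = √T
937/B(q(-5)) - 4668/(-4109) = 937/(-32 + √(-5)) - 4668/(-4109) = 937/(-32 + I*√5) - 4668*(-1/4109) = 937/(-32 + I*√5) + 4668/4109 = 4668/4109 + 937/(-32 + I*√5)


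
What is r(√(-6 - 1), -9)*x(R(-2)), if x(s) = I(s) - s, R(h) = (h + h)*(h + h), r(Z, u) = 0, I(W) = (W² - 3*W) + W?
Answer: 0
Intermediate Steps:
I(W) = W² - 2*W
R(h) = 4*h² (R(h) = (2*h)*(2*h) = 4*h²)
x(s) = -s + s*(-2 + s) (x(s) = s*(-2 + s) - s = -s + s*(-2 + s))
r(√(-6 - 1), -9)*x(R(-2)) = 0*((4*(-2)²)*(-3 + 4*(-2)²)) = 0*((4*4)*(-3 + 4*4)) = 0*(16*(-3 + 16)) = 0*(16*13) = 0*208 = 0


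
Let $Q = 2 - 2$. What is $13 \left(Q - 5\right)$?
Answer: $-65$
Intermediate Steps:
$Q = 0$ ($Q = 2 - 2 = 0$)
$13 \left(Q - 5\right) = 13 \left(0 - 5\right) = 13 \left(-5\right) = -65$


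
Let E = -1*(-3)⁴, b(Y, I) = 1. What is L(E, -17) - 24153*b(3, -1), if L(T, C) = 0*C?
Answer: -24153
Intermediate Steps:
E = -81 (E = -1*81 = -81)
L(T, C) = 0
L(E, -17) - 24153*b(3, -1) = 0 - 24153 = -24153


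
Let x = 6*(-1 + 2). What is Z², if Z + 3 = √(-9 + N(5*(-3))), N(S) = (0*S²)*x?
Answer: -18*I ≈ -18.0*I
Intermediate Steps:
x = 6 (x = 6*1 = 6)
N(S) = 0 (N(S) = (0*S²)*6 = 0*6 = 0)
Z = -3 + 3*I (Z = -3 + √(-9 + 0) = -3 + √(-9) = -3 + 3*I ≈ -3.0 + 3.0*I)
Z² = (-3 + 3*I)²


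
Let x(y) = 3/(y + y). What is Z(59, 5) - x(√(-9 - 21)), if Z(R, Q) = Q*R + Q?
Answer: 300 + I*√30/20 ≈ 300.0 + 0.27386*I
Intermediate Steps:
x(y) = 3/(2*y)
Z(R, Q) = Q + Q*R
Z(59, 5) - x(√(-9 - 21)) = 5*(1 + 59) - 3/(2*(√(-9 - 21))) = 5*60 - 3/(2*(√(-30))) = 300 - 3/(2*(I*√30)) = 300 - 3*(-I*√30/30)/2 = 300 - (-1)*I*√30/20 = 300 + I*√30/20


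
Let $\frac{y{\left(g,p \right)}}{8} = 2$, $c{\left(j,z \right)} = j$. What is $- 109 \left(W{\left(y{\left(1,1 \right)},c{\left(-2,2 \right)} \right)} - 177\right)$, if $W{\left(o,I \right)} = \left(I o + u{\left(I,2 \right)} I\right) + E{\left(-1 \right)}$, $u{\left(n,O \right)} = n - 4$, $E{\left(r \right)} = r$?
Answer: $21582$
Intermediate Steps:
$y{\left(g,p \right)} = 16$ ($y{\left(g,p \right)} = 8 \cdot 2 = 16$)
$u{\left(n,O \right)} = -4 + n$ ($u{\left(n,O \right)} = n - 4 = -4 + n$)
$W{\left(o,I \right)} = -1 + I o + I \left(-4 + I\right)$ ($W{\left(o,I \right)} = \left(I o + \left(-4 + I\right) I\right) - 1 = \left(I o + I \left(-4 + I\right)\right) - 1 = -1 + I o + I \left(-4 + I\right)$)
$- 109 \left(W{\left(y{\left(1,1 \right)},c{\left(-2,2 \right)} \right)} - 177\right) = - 109 \left(\left(-1 - 32 - 2 \left(-4 - 2\right)\right) - 177\right) = - 109 \left(\left(-1 - 32 - -12\right) - 177\right) = - 109 \left(\left(-1 - 32 + 12\right) - 177\right) = - 109 \left(-21 - 177\right) = \left(-109\right) \left(-198\right) = 21582$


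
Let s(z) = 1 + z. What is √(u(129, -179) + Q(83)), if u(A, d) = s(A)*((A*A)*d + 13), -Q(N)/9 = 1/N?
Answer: I*√2667657644567/83 ≈ 19678.0*I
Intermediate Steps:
Q(N) = -9/N
u(A, d) = (1 + A)*(13 + d*A²) (u(A, d) = (1 + A)*((A*A)*d + 13) = (1 + A)*(A²*d + 13) = (1 + A)*(d*A² + 13) = (1 + A)*(13 + d*A²))
√(u(129, -179) + Q(83)) = √((1 + 129)*(13 - 179*129²) - 9/83) = √(130*(13 - 179*16641) - 9*1/83) = √(130*(13 - 2978739) - 9/83) = √(130*(-2978726) - 9/83) = √(-387234380 - 9/83) = √(-32140453549/83) = I*√2667657644567/83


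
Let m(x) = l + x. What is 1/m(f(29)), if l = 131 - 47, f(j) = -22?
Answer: 1/62 ≈ 0.016129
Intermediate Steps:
l = 84
m(x) = 84 + x
1/m(f(29)) = 1/(84 - 22) = 1/62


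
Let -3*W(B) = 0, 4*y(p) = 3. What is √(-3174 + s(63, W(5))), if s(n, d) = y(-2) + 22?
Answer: I*√12605/2 ≈ 56.136*I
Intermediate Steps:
y(p) = ¾ (y(p) = (¼)*3 = ¾)
W(B) = 0 (W(B) = -⅓*0 = 0)
s(n, d) = 91/4 (s(n, d) = ¾ + 22 = 91/4)
√(-3174 + s(63, W(5))) = √(-3174 + 91/4) = √(-12605/4) = I*√12605/2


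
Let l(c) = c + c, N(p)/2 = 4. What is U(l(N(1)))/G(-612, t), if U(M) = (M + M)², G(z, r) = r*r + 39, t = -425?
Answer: 128/22583 ≈ 0.0056680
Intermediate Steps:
N(p) = 8 (N(p) = 2*4 = 8)
l(c) = 2*c
G(z, r) = 39 + r² (G(z, r) = r² + 39 = 39 + r²)
U(M) = 4*M² (U(M) = (2*M)² = 4*M²)
U(l(N(1)))/G(-612, t) = (4*(2*8)²)/(39 + (-425)²) = (4*16²)/(39 + 180625) = (4*256)/180664 = 1024*(1/180664) = 128/22583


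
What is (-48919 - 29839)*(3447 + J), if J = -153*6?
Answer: -199178982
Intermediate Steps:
J = -918
(-48919 - 29839)*(3447 + J) = (-48919 - 29839)*(3447 - 918) = -78758*2529 = -199178982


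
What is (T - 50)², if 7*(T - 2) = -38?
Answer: 139876/49 ≈ 2854.6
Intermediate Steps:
T = -24/7 (T = 2 + (⅐)*(-38) = 2 - 38/7 = -24/7 ≈ -3.4286)
(T - 50)² = (-24/7 - 50)² = (-374/7)² = 139876/49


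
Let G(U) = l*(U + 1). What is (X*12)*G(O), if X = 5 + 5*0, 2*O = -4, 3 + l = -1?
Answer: 240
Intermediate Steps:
l = -4 (l = -3 - 1 = -4)
O = -2 (O = (½)*(-4) = -2)
X = 5 (X = 5 + 0 = 5)
G(U) = -4 - 4*U (G(U) = -4*(U + 1) = -4*(1 + U) = -4 - 4*U)
(X*12)*G(O) = (5*12)*(-4 - 4*(-2)) = 60*(-4 + 8) = 60*4 = 240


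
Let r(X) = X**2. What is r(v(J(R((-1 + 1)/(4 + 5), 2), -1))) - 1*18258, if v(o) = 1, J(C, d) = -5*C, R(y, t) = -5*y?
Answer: -18257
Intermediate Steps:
r(v(J(R((-1 + 1)/(4 + 5), 2), -1))) - 1*18258 = 1**2 - 1*18258 = 1 - 18258 = -18257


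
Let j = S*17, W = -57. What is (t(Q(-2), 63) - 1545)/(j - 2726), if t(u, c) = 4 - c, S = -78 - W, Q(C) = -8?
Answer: 1604/3083 ≈ 0.52027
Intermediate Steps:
S = -21 (S = -78 - 1*(-57) = -78 + 57 = -21)
j = -357 (j = -21*17 = -357)
(t(Q(-2), 63) - 1545)/(j - 2726) = ((4 - 1*63) - 1545)/(-357 - 2726) = ((4 - 63) - 1545)/(-3083) = (-59 - 1545)*(-1/3083) = -1604*(-1/3083) = 1604/3083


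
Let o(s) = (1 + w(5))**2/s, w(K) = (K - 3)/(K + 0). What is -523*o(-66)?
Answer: 25627/1650 ≈ 15.532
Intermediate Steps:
w(K) = (-3 + K)/K
o(s) = 49/(25*s) (o(s) = (1 + (-3 + 5)/5)**2/s = (1 + (1/5)*2)**2/s = (1 + 2/5)**2/s = (7/5)**2/s = 49/(25*s))
-523*o(-66) = -25627/(25*(-66)) = -25627*(-1)/(25*66) = -523*(-49/1650) = 25627/1650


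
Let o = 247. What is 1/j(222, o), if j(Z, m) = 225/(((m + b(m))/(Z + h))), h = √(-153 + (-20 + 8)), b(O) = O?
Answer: 36556/3708675 - 494*I*√165/11126025 ≈ 0.0098569 - 0.00057033*I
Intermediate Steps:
h = I*√165 (h = √(-153 - 12) = √(-165) = I*√165 ≈ 12.845*I)
j(Z, m) = 225*(Z + I*√165)/(2*m) (j(Z, m) = 225/(((m + m)/(Z + I*√165))) = 225/(((2*m)/(Z + I*√165))) = 225/((2*m/(Z + I*√165))) = 225*((Z + I*√165)/(2*m)) = 225*(Z + I*√165)/(2*m))
1/j(222, o) = 1/((225/2)*(222 + I*√165)/247) = 1/((225/2)*(1/247)*(222 + I*√165)) = 1/(24975/247 + 225*I*√165/494)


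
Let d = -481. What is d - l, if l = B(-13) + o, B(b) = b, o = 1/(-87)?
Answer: -40715/87 ≈ -467.99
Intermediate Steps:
o = -1/87 ≈ -0.011494
l = -1132/87 (l = -13 - 1/87 = -1132/87 ≈ -13.011)
d - l = -481 - 1*(-1132/87) = -481 + 1132/87 = -40715/87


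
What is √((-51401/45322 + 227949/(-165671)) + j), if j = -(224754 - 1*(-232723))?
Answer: 3*I*√2865762913978396258646314/7508541062 ≈ 676.37*I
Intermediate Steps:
j = -457477 (j = -(224754 + 232723) = -1*457477 = -457477)
√((-51401/45322 + 227949/(-165671)) + j) = √((-51401/45322 + 227949/(-165671)) - 457477) = √((-51401*1/45322 + 227949*(-1/165671)) - 457477) = √((-51401/45322 - 227949/165671) - 457477) = √(-18846759649/7508541062 - 457477) = √(-3435003686180223/7508541062) = 3*I*√2865762913978396258646314/7508541062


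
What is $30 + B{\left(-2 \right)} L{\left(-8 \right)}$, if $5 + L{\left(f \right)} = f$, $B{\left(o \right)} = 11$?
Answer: $-113$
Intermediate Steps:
$L{\left(f \right)} = -5 + f$
$30 + B{\left(-2 \right)} L{\left(-8 \right)} = 30 + 11 \left(-5 - 8\right) = 30 + 11 \left(-13\right) = 30 - 143 = -113$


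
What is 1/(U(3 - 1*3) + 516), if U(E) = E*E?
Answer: 1/516 ≈ 0.0019380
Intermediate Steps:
U(E) = E²
1/(U(3 - 1*3) + 516) = 1/((3 - 1*3)² + 516) = 1/((3 - 3)² + 516) = 1/(0² + 516) = 1/(0 + 516) = 1/516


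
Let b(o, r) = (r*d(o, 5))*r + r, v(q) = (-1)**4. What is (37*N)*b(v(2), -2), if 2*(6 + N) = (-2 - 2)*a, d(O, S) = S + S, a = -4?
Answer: 2812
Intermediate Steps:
v(q) = 1
d(O, S) = 2*S
N = 2 (N = -6 + ((-2 - 2)*(-4))/2 = -6 + (-4*(-4))/2 = -6 + (1/2)*16 = -6 + 8 = 2)
b(o, r) = r + 10*r**2 (b(o, r) = (r*(2*5))*r + r = (r*10)*r + r = (10*r)*r + r = 10*r**2 + r = r + 10*r**2)
(37*N)*b(v(2), -2) = (37*2)*(-2*(1 + 10*(-2))) = 74*(-2*(1 - 20)) = 74*(-2*(-19)) = 74*38 = 2812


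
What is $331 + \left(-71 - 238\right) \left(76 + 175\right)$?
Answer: $-77228$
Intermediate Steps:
$331 + \left(-71 - 238\right) \left(76 + 175\right) = 331 - 77559 = -77228$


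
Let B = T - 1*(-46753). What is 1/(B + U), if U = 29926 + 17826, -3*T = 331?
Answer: 3/283184 ≈ 1.0594e-5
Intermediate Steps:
T = -331/3 (T = -⅓*331 = -331/3 ≈ -110.33)
U = 47752
B = 139928/3 (B = -331/3 - 1*(-46753) = -331/3 + 46753 = 139928/3 ≈ 46643.)
1/(B + U) = 1/(139928/3 + 47752) = 1/(283184/3) = 3/283184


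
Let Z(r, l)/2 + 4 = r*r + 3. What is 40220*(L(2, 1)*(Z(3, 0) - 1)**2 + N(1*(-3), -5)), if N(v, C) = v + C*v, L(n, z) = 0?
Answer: 482640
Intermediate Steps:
Z(r, l) = -2 + 2*r**2 (Z(r, l) = -8 + 2*(r*r + 3) = -8 + 2*(r**2 + 3) = -8 + 2*(3 + r**2) = -8 + (6 + 2*r**2) = -2 + 2*r**2)
40220*(L(2, 1)*(Z(3, 0) - 1)**2 + N(1*(-3), -5)) = 40220*(0*((-2 + 2*3**2) - 1)**2 + (1*(-3))*(1 - 5)) = 40220*(0*((-2 + 2*9) - 1)**2 - 3*(-4)) = 40220*(0*((-2 + 18) - 1)**2 + 12) = 40220*(0*(16 - 1)**2 + 12) = 40220*(0*15**2 + 12) = 40220*(0*225 + 12) = 40220*(0 + 12) = 40220*12 = 482640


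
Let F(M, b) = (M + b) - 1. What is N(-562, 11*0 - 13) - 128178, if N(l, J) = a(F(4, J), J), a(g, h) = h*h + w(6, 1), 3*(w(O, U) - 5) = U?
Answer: -384011/3 ≈ -1.2800e+5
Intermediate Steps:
w(O, U) = 5 + U/3
F(M, b) = -1 + M + b
a(g, h) = 16/3 + h² (a(g, h) = h*h + (5 + (⅓)*1) = h² + (5 + ⅓) = h² + 16/3 = 16/3 + h²)
N(l, J) = 16/3 + J²
N(-562, 11*0 - 13) - 128178 = (16/3 + (11*0 - 13)²) - 128178 = (16/3 + (0 - 13)²) - 128178 = (16/3 + (-13)²) - 128178 = (16/3 + 169) - 128178 = 523/3 - 128178 = -384011/3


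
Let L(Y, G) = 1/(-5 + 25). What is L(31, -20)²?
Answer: 1/400 ≈ 0.0025000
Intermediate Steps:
L(Y, G) = 1/20
L(31, -20)² = (1/20)² = 1/400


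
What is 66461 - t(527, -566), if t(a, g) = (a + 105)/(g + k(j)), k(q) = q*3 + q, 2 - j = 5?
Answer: 19207545/289 ≈ 66462.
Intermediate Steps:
j = -3 (j = 2 - 1*5 = 2 - 5 = -3)
k(q) = 4*q (k(q) = 3*q + q = 4*q)
t(a, g) = (105 + a)/(-12 + g) (t(a, g) = (a + 105)/(g + 4*(-3)) = (105 + a)/(g - 12) = (105 + a)/(-12 + g))
66461 - t(527, -566) = 66461 - (105 + 527)/(-12 - 566) = 66461 - 632/(-578) = 66461 - (-1)*632/578 = 66461 - 1*(-316/289) = 66461 + 316/289 = 19207545/289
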